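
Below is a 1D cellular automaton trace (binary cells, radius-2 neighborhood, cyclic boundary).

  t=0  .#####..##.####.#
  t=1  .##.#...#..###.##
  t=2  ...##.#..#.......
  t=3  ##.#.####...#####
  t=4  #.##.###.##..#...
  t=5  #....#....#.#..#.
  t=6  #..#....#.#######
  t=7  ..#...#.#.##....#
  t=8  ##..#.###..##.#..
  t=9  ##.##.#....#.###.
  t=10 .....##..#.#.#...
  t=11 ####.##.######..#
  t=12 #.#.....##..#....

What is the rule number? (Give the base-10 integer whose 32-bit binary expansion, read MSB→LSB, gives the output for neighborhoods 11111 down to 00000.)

  [31] ##### => .  t=0,i=3
  [30] ####. => #  t=0,i=4
  [29] ###.# => .  t=0,i=14
  [28] ###.. => .  t=0,i=5
  [27] ##.## => .  t=0,i=10
  [26] ##.#. => #  t=0,i=15
  [25] ##..# => .  t=0,i=6
  [24] ##... => #  t=3,i=9
  [23] #.### => #  t=0,i=1
  [22] #.##. => .  t=1,i=1
  [21] #.#.# => #  t=0,i=16
  [20] #.#.. => #  t=1,i=4
  [19] #..## => .  t=0,i=7
  [18] #..#. => #  t=2,i=8
  [17] #...# => #  t=1,i=6
  [16] #.... => .  t=2,i=11
  [15] .#### => #  t=0,i=2
  [14] .###. => .  t=1,i=12
  [13] .##.# => .  t=0,i=9
  [12] .##.. => #  t=4,i=10
  [11] .#.## => .  t=0,i=0
  [10] .#.#. => #  t=5,i=11
  [9] .#..# => #  t=1,i=9
  [8] .#... => .  t=1,i=5
  [7] ..### => .  t=1,i=11
  [6] ..##. => #  t=0,i=8
  [5] ..#.# => #  t=4,i=0
  [4] ..#.. => .  t=1,i=8
  [3] ...## => .  t=2,i=2
  [2] ...#. => .  t=1,i=7
  [1] ....# => #  t=2,i=1
  [0] ..... => #  t=2,i=0
  bits 01000101101101101001011001100011 = 1169593955

1169593955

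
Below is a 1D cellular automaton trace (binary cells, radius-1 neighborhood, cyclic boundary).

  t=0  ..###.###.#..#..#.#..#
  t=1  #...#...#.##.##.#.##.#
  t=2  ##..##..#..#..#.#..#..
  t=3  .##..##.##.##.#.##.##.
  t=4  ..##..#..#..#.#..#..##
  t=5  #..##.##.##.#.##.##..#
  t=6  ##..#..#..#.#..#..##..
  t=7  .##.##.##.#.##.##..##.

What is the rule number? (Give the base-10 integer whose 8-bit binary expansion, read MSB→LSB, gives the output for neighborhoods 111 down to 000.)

84

  ### -> .   bit 7 = 0  t=0,i=3
  ##. -> #   bit 6 = 1  t=0,i=4
  #.# -> .   bit 5 = 0  t=0,i=5
  #.. -> #   bit 4 = 1  t=0,i=0
  .## -> .   bit 3 = 0  t=0,i=2
  .#. -> #   bit 2 = 1  t=0,i=10
  ..# -> .   bit 1 = 0  t=0,i=1
  ... -> .   bit 0 = 0  t=1,i=2
  bits 01010100 = 84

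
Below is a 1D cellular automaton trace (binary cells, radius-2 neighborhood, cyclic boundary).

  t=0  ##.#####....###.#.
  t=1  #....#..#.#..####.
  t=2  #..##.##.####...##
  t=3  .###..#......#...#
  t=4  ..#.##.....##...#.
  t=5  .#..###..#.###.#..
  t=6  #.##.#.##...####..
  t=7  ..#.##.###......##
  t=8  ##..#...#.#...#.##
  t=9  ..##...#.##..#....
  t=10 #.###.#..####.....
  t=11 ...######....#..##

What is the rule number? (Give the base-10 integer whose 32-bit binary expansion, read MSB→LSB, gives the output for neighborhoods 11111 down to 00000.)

  #####|#  b31=1 t=0,i=5
  ####.|.  b30=0 t=0,i=6
  ###.#|#  b29=1 t=0,i=14
  ###..|.  b28=0 t=0,i=7
  ##.##|.  b27=0 t=0,i=2
  ##.#.|#  b26=1 t=0,i=15
  ##..#|#  b25=1 t=2,i=1
  ##...|#  b24=1 t=0,i=8
  #.###|.  b23=0 t=0,i=3
  #.##.|#  b22=1 t=0,i=0
  #.#.#|#  b21=1 t=0,i=16
  #.#..|#  b20=1 t=1,i=0
  #..##|#  b19=1 t=1,i=12
  #..#.|#  b18=1 t=1,i=7
  #...#|.  b17=0 t=2,i=14
  #....|.  b16=0 t=0,i=9
  .####|.  b15=0 t=0,i=4
  .###.|#  b14=1 t=0,i=13
  .##.#|.  b13=0 t=0,i=1
  .##..|#  b12=1 t=4,i=5
  .#.##|.  b11=0 t=0,i=17
  .#.#.|#  b10=1 t=1,i=9
  .#..#|#  b9=1 t=1,i=6
  .#...|.  b8=0 t=1,i=1
  ..###|.  b7=0 t=0,i=12
  ..##.|#  b6=1 t=2,i=3
  ..#.#|.  b5=0 t=1,i=8
  ..#..|.  b4=0 t=1,i=5
  ...##|.  b3=0 t=0,i=11
  ...#.|#  b2=1 t=1,i=4
  ....#|#  b1=1 t=0,i=10
  .....|.  b0=0 t=3,i=9
  bits 10100111011111000101011001000110 = 2809943622

2809943622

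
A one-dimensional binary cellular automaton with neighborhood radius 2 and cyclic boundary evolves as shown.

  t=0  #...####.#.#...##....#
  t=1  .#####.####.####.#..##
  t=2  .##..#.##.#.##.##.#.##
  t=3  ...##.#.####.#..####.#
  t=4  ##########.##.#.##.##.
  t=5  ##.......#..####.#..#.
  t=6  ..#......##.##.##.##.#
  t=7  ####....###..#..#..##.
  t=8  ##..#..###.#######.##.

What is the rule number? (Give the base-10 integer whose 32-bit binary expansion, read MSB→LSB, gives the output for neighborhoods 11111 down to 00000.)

665251800

  nb #####: next=.  (t=1,i=3, bit31=0)
  nb ####.: next=.  (t=0,i=6, bit30=0)
  nb ###.#: next=#  (t=0,i=7, bit29=1)
  nb ###..: next=.  (t=7,i=3, bit28=0)
  nb ##.##: next=.  (t=1,i=0, bit27=0)
  nb ##.#.: next=#  (t=0,i=8, bit26=1)
  nb ##..#: next=#  (t=2,i=3, bit25=1)
  nb ##...: next=#  (t=0,i=1, bit24=1)
  nb #.###: next=#  (t=1,i=1, bit23=1)
  nb #.##.: next=.  (t=2,i=1, bit22=0)
  nb #.#.#: next=#  (t=0,i=9, bit21=1)
  nb #.#..: next=.  (t=0,i=11, bit20=0)
  nb #..##: next=.  (t=1,i=19, bit19=0)
  nb #..#.: next=#  (t=2,i=4, bit18=1)
  nb #...#: next=#  (t=0,i=2, bit17=1)
  nb #....: next=.  (t=0,i=18, bit16=0)
  nb .####: next=#  (t=0,i=5, bit15=1)
  nb .###.: next=#  (t=7,i=9, bit14=1)
  nb .##.#: next=#  (t=1,i=21, bit13=1)
  nb .##..: next=.  (t=0,i=0, bit12=0)
  nb .#.##: next=#  (t=2,i=6, bit11=1)
  nb .#.#.: next=#  (t=0,i=10, bit10=1)
  nb .#..#: next=#  (t=1,i=18, bit9=1)
  nb .#...: next=#  (t=0,i=12, bit8=1)
  nb ..###: next=#  (t=0,i=4, bit7=1)
  nb ..##.: next=#  (t=0,i=15, bit6=1)
  nb ..#.#: next=.  (t=2,i=5, bit5=0)
  nb ..#..: next=#  (t=5,i=9, bit4=1)
  nb ...##: next=#  (t=0,i=3, bit3=1)
  nb ...#.: next=.  (t=5,i=8, bit2=0)
  nb ....#: next=.  (t=0,i=19, bit1=0)
  nb .....: next=.  (t=5,i=4, bit0=0)
  bits 00100111101001101110111111011000 = 665251800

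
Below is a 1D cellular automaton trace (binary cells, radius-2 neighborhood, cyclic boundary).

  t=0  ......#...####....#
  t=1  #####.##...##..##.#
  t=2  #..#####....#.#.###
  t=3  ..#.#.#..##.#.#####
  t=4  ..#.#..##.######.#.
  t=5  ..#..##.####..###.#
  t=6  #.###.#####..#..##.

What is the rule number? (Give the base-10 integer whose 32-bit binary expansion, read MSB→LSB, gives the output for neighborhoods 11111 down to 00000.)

  [31] ##### => .  t=1,i=1
  [30] ####. => #  t=0,i=12
  [29] ###.# => #  t=1,i=4
  [28] ###.. => .  t=0,i=13
  [27] ##.## => #  t=1,i=5
  [26] ##.#. => #  t=3,i=11
  [25] ##..# => .  t=1,i=13
  [24] ##... => .  t=0,i=14
  [23] #.### => #  t=1,i=18
  [22] #.##. => #  t=1,i=6
  [21] #.#.# => #  t=2,i=14
  [20] #.#.. => .  t=3,i=6
  [19] #..## => #  t=1,i=14
  [18] #..#. => .  t=3,i=1
  [17] #...# => .  t=0,i=8
  [16] #.... => #  t=0,i=1
  [15] .#### => #  t=0,i=11
  [14] .###. => .  t=5,i=15
  [13] .##.# => #  t=1,i=16
  [12] .##.. => #  t=1,i=7
  [11] .#.## => #  t=2,i=15
  [10] .#.#. => .  t=2,i=13
  [9] .#..# => #  t=3,i=7
  [8] .#... => #  t=0,i=0
  [7] ..### => .  t=0,i=10
  [6] ..##. => .  t=1,i=11
  [5] ..#.# => #  t=2,i=12
  [4] ..#.. => #  t=0,i=6
  [3] ...## => .  t=0,i=9
  [2] ...#. => .  t=0,i=5
  [1] ....# => #  t=0,i=4
  [0] ..... => #  t=0,i=2
  bits 01101100111010011011101100110011 = 1827257139

1827257139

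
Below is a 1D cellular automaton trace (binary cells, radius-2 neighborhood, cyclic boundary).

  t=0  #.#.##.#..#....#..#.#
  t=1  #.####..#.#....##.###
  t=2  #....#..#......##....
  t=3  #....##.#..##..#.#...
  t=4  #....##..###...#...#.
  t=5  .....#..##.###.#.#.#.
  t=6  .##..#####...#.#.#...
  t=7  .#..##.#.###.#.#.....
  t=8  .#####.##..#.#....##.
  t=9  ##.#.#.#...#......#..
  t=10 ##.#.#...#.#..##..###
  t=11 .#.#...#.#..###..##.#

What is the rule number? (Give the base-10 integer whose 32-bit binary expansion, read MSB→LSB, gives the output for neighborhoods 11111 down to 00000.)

  #####|#  b31=1 t=6,i=7
  ####.|.  b30=0 t=1,i=4
  ###.#|#  b29=1 t=1,i=0
  ###..|#  b28=1 t=1,i=5
  ##.##|.  b27=0 t=1,i=1
  ##.#.|.  b26=0 t=0,i=1
  ##..#|.  b25=0 t=1,i=6
  ##...|#  b24=1 t=2,i=17
  #.###|.  b23=0 t=1,i=2
  #.##.|#  b22=1 t=0,i=4
  #.#.#|#  b21=1 t=0,i=2
  #.#..|.  b20=0 t=0,i=7
  #..##|#  b19=1 t=3,i=10
  #..#.|.  b18=0 t=0,i=9
  #...#|#  b17=1 t=3,i=19
  #....|.  b16=0 t=0,i=12
  .####|.  b15=0 t=1,i=3
  .###.|.  b14=0 t=4,i=10
  .##.#|#  b13=1 t=0,i=0
  .##..|.  b12=0 t=2,i=16
  .#.##|#  b11=1 t=0,i=3
  .#.#.|.  b10=0 t=1,i=9
  .#..#|#  b9=1 t=0,i=8
  .#...|.  b8=0 t=0,i=11
  ..###|#  b7=1 t=4,i=9
  ..##.|#  b6=1 t=1,i=15
  ..#.#|#  b5=1 t=0,i=18
  ..#..|#  b4=1 t=0,i=10
  ...##|.  b3=0 t=1,i=14
  ...#.|.  b2=0 t=0,i=14
  ....#|.  b1=0 t=0,i=13
  .....|#  b0=1 t=2,i=11
  bits 10110001011010100010101011110001 = 2976525041

2976525041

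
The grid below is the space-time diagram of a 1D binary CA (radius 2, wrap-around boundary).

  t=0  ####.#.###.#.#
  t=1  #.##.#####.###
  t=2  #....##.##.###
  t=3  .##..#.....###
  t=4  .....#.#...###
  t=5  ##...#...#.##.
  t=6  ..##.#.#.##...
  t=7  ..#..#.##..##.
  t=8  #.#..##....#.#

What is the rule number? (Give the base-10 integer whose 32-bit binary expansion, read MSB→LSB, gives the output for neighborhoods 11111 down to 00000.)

1638123760

  nb #####: next=.  (t=0,i=1, bit31=0)
  nb ####.: next=#  (t=0,i=2, bit30=1)
  nb ###.#: next=#  (t=0,i=3, bit29=1)
  nb ###..: next=.  (t=2,i=0, bit28=0)
  nb ##.##: next=.  (t=1,i=1, bit27=0)
  nb ##.#.: next=.  (t=0,i=4, bit26=0)
  nb ##..#: next=.  (t=3,i=3, bit25=0)
  nb ##...: next=#  (t=2,i=1, bit24=1)
  nb #.###: next=#  (t=0,i=7, bit23=1)
  nb #.##.: next=.  (t=1,i=2, bit22=0)
  nb #.#.#: next=#  (t=0,i=5, bit21=1)
  nb #.#..: next=.  (t=4,i=7, bit20=0)
  nb #..##: next=.  (t=7,i=10, bit19=0)
  nb #..#.: next=.  (t=3,i=4, bit18=0)
  nb #...#: next=#  (t=4,i=9, bit17=1)
  nb #....: next=#  (t=2,i=2, bit16=1)
  nb .####: next=#  (t=0,i=0, bit15=1)
  nb .###.: next=#  (t=0,i=8, bit14=1)
  nb .##.#: next=.  (t=1,i=3, bit13=0)
  nb .##..: next=.  (t=3,i=2, bit12=0)
  nb .#.##: next=#  (t=0,i=6, bit11=1)
  nb .#.#.: next=.  (t=4,i=6, bit10=0)
  nb .#..#: next=.  (t=7,i=3, bit9=0)
  nb .#...: next=.  (t=3,i=6, bit8=0)
  nb ..###: next=#  (t=3,i=11, bit7=1)
  nb ..##.: next=#  (t=2,i=5, bit6=1)
  nb ..#.#: next=#  (t=4,i=5, bit5=1)
  nb ..#..: next=#  (t=3,i=5, bit4=1)
  nb ...##: next=.  (t=2,i=4, bit3=0)
  nb ...#.: next=.  (t=4,i=4, bit2=0)
  nb ....#: next=.  (t=2,i=3, bit1=0)
  nb .....: next=.  (t=3,i=8, bit0=0)
  bits 01100001101000111100100011110000 = 1638123760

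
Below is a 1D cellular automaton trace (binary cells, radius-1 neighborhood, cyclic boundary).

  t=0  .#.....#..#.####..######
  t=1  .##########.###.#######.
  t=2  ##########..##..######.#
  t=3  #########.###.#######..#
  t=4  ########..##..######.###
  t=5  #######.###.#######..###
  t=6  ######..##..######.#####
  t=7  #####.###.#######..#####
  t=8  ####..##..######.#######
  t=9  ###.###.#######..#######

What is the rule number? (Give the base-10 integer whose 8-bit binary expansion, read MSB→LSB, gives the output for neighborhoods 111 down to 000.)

  ### -> #   bit 7 = 1  t=0,i=13
  ##. -> .   bit 6 = 0  t=0,i=15
  #.# -> .   bit 5 = 0  t=0,i=0
  #.. -> #   bit 4 = 1  t=0,i=2
  .## -> #   bit 3 = 1  t=0,i=12
  .#. -> #   bit 2 = 1  t=0,i=1
  ..# -> #   bit 1 = 1  t=0,i=6
  ... -> #   bit 0 = 1  t=0,i=3
  bits 10011111 = 159

159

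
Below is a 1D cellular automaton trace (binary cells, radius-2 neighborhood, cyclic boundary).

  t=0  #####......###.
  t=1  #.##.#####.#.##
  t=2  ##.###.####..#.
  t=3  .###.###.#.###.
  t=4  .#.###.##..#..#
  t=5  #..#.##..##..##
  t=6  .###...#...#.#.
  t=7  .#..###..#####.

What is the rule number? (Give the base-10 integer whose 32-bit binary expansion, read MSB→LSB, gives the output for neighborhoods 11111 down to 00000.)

4019659943

  nb #####: next=#  (t=0,i=2, bit31=1)
  nb ####.: next=#  (t=0,i=3, bit30=1)
  nb ###.#: next=#  (t=0,i=13, bit29=1)
  nb ###..: next=.  (t=0,i=4, bit28=0)
  nb ##.##: next=#  (t=0,i=14, bit27=1)
  nb ##.#.: next=#  (t=1,i=10, bit26=1)
  nb ##..#: next=#  (t=2,i=11, bit25=1)
  nb ##...: next=#  (t=0,i=5, bit24=1)
  nb #.###: next=#  (t=0,i=0, bit23=1)
  nb #.##.: next=.  (t=1,i=2, bit22=0)
  nb #.#.#: next=.  (t=1,i=11, bit21=0)
  nb #.#..: next=#  (t=6,i=13, bit20=1)
  nb #..##: next=.  (t=3,i=0, bit19=0)
  nb #..#.: next=#  (t=2,i=12, bit18=1)
  nb #...#: next=#  (t=6,i=5, bit17=1)
  nb #....: next=#  (t=0,i=6, bit16=1)
  nb .####: next=.  (t=0,i=1, bit15=0)
  nb .###.: next=.  (t=0,i=12, bit14=0)
  nb .##.#: next=#  (t=1,i=3, bit13=1)
  nb .##..: next=.  (t=4,i=8, bit12=0)
  nb .#.##: next=.  (t=1,i=12, bit11=0)
  nb .#.#.: next=#  (t=4,i=0, bit10=1)
  nb .#..#: next=.  (t=4,i=12, bit9=0)
  nb .#...: next=.  (t=6,i=8, bit8=0)
  nb ..###: next=#  (t=0,i=11, bit7=1)
  nb ..##.: next=.  (t=5,i=9, bit6=0)
  nb ..#.#: next=#  (t=2,i=13, bit5=1)
  nb ..#..: next=.  (t=4,i=11, bit4=0)
  nb ...##: next=.  (t=0,i=10, bit3=0)
  nb ...#.: next=#  (t=6,i=6, bit2=1)
  nb ....#: next=#  (t=0,i=9, bit1=1)
  nb .....: next=#  (t=0,i=7, bit0=1)
  bits 11101111100101110010010010100111 = 4019659943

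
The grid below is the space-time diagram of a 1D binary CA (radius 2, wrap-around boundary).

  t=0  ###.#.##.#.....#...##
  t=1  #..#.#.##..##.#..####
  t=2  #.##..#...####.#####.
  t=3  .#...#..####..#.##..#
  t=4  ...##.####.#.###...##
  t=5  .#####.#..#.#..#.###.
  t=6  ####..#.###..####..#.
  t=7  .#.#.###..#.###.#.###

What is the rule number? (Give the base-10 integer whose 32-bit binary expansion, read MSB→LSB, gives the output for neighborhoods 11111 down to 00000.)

  #####|#  b31=1 t=0,i=0
  ####.|.  b30=0 t=0,i=1
  ###.#|.  b29=0 t=0,i=2
  ###..|#  b28=1 t=1,i=0
  ##.##|#  b27=1 t=2,i=14
  ##.#.|#  b26=1 t=0,i=3
  ##..#|.  b25=0 t=1,i=1
  ##...|.  b24=0 t=4,i=0
  #.###|.  b23=0 t=2,i=15
  #.##.|.  b22=0 t=0,i=6
  #.#.#|.  b21=0 t=0,i=4
  #.#..|.  b20=0 t=0,i=9
  #..##|#  b19=1 t=1,i=10
  #..#.|#  b18=1 t=1,i=2
  #...#|#  b17=1 t=0,i=17
  #....|#  b16=1 t=0,i=11
  .####|#  b15=1 t=0,i=20
  .###.|.  b14=0 t=4,i=14
  .##.#|#  b13=1 t=0,i=7
  .##..|.  b12=0 t=1,i=8
  .#.##|#  b11=1 t=0,i=5
  .#.#.|.  b10=0 t=1,i=4
  .#..#|#  b9=1 t=1,i=15
  .#...|.  b8=0 t=0,i=10
  ..###|#  b7=1 t=0,i=19
  ..##.|#  b6=1 t=1,i=11
  ..#.#|#  b5=1 t=1,i=3
  ..#..|.  b4=0 t=0,i=15
  ...##|#  b3=1 t=0,i=18
  ...#.|#  b2=1 t=0,i=14
  ....#|.  b1=0 t=0,i=13
  .....|#  b0=1 t=0,i=12
  bits 10011100000011111010101011101101 = 2618272493

2618272493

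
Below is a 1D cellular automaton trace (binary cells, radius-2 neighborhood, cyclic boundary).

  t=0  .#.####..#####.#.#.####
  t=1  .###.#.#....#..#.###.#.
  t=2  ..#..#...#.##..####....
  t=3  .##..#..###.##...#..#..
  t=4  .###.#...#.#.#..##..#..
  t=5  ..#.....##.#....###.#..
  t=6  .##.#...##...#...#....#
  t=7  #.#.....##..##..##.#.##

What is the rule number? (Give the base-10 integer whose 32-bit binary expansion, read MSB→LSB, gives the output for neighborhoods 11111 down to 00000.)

  [31] ##### => .  t=0,i=11
  [30] ####. => #  t=0,i=5
  [29] ###.# => .  t=0,i=13
  [28] ###.. => .  t=0,i=6
  [27] ##.## => #  t=3,i=11
  [26] ##.#. => .  t=0,i=0
  [25] ##..# => #  t=0,i=7
  [24] ##... => .  t=2,i=19
  [23] #.### => #  t=0,i=3
  [22] #.##. => .  t=2,i=11
  [21] #.#.# => #  t=0,i=1
  [20] #.#.. => .  t=1,i=7
  [19] #..## => .  t=0,i=8
  [18] #..#. => .  t=1,i=14
  [17] #...# => .  t=2,i=7
  [16] #.... => #  t=1,i=9
  [15] .#### => .  t=0,i=4
  [14] .###. => #  t=1,i=2
  [13] .##.# => #  t=5,i=9
  [12] .##.. => #  t=2,i=12
  [11] .#.## => #  t=0,i=2
  [10] .#.#. => .  t=0,i=16
  [9] .#..# => .  t=1,i=13
  [8] .#... => .  t=1,i=8
  [7] ..### => .  t=0,i=9
  [6] ..##. => #  t=3,i=1
  [5] ..#.# => #  t=1,i=15
  [4] ..#.. => #  t=1,i=12
  [3] ...## => .  t=3,i=0
  [2] ...#. => #  t=1,i=11
  [1] ....# => .  t=1,i=10
  [0] ..... => .  t=2,i=21
  bits 01001010101000010111100001110100 = 1252096116

1252096116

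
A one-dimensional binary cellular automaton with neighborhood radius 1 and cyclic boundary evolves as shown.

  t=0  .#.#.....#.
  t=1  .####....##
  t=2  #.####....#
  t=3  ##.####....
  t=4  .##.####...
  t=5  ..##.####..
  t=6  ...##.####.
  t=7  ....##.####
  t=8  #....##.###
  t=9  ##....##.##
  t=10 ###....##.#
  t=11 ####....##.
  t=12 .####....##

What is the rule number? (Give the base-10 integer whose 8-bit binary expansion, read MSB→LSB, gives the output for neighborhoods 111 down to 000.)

  nb ###: next=#  (t=1,i=2, bit7=1)
  nb ##.: next=#  (t=1,i=4, bit6=1)
  nb #.#: next=#  (t=0,i=2, bit5=1)
  nb #..: next=#  (t=0,i=4, bit4=1)
  nb .##: next=.  (t=1,i=1, bit3=0)
  nb .#.: next=#  (t=0,i=1, bit2=1)
  nb ..#: next=.  (t=0,i=0, bit1=0)
  nb ...: next=.  (t=0,i=5, bit0=0)
  bits 11110100 = 244

244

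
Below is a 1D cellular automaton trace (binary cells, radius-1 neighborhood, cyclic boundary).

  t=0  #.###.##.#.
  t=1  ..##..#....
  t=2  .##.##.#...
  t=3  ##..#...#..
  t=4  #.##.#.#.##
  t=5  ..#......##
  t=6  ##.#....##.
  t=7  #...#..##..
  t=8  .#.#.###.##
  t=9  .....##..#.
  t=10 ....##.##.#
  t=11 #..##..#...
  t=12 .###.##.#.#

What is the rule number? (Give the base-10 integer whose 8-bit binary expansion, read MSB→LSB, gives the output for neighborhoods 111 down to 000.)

154

  [7] ### => #  t=0,i=3
  [6] ##. => .  t=0,i=4
  [5] #.# => .  t=0,i=1
  [4] #.. => #  t=1,i=4
  [3] .## => #  t=0,i=2
  [2] .#. => .  t=0,i=0
  [1] ..# => #  t=1,i=1
  [0] ... => .  t=1,i=0
  bits 10011010 = 154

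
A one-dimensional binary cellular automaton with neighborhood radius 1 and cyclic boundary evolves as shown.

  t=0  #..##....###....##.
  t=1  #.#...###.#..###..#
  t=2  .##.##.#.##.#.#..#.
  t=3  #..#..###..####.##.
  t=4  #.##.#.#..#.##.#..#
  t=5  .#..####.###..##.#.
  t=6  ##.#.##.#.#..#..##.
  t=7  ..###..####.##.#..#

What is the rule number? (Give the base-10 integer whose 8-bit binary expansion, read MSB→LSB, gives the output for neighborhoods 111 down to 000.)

  ### -> #   bit 7 = 1  t=0,i=10
  ##. -> .   bit 6 = 0  t=0,i=4
  #.# -> #   bit 5 = 1  t=0,i=18
  #.. -> .   bit 4 = 0  t=0,i=1
  .## -> .   bit 3 = 0  t=0,i=3
  .#. -> #   bit 2 = 1  t=0,i=0
  ..# -> #   bit 1 = 1  t=0,i=2
  ... -> #   bit 0 = 1  t=0,i=6
  bits 10100111 = 167

167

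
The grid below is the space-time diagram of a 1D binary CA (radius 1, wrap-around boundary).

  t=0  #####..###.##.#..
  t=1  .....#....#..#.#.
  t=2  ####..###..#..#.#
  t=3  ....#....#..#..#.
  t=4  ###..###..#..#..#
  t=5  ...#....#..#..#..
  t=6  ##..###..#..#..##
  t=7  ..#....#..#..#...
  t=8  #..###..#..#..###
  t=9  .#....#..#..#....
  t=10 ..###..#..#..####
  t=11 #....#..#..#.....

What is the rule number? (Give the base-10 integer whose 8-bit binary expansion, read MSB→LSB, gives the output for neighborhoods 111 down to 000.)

  ### -> .   bit 7 = 0  t=0,i=1
  ##. -> .   bit 6 = 0  t=0,i=4
  #.# -> #   bit 5 = 1  t=0,i=10
  #.. -> #   bit 4 = 1  t=0,i=5
  .## -> .   bit 3 = 0  t=0,i=0
  .#. -> .   bit 2 = 0  t=0,i=14
  ..# -> .   bit 1 = 0  t=0,i=6
  ... -> #   bit 0 = 1  t=1,i=0
  bits 00110001 = 49

49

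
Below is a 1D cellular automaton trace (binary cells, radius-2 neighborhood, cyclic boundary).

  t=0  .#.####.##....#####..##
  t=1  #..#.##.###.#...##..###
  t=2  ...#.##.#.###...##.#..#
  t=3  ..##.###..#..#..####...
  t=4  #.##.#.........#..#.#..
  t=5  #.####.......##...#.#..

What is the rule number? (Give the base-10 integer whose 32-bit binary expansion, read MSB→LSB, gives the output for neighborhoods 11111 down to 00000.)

  [31] ##### => #  t=0,i=16
  [30] ####. => #  t=0,i=5
  [29] ###.# => #  t=0,i=6
  [28] ###.. => .  t=0,i=18
  [27] ##.## => .  t=0,i=7
  [26] ##.#. => #  t=0,i=0
  [25] ##..# => .  t=0,i=19
  [24] ##... => #  t=0,i=10
  [23] #.### => #  t=0,i=3
  [22] #.##. => #  t=0,i=8
  [21] #.#.# => .  t=0,i=1
  [20] #.#.. => #  t=1,i=12
  [19] #..## => #  t=0,i=20
  [18] #..#. => .  t=1,i=2
  [17] #...# => .  t=1,i=14
  [16] #.... => .  t=0,i=11
  [15] .#### => .  t=0,i=4
  [14] .###. => .  t=1,i=9
  [13] .##.# => #  t=0,i=22
  [12] .##.. => #  t=0,i=9
  [11] .#.## => .  t=0,i=2
  [10] .#.#. => .  t=4,i=19
  [9] .#..# => .  t=2,i=20
  [8] .#... => .  t=1,i=13
  [7] ..### => .  t=0,i=14
  [6] ..##. => #  t=0,i=21
  [5] ..#.# => #  t=1,i=3
  [4] ..#.. => .  t=2,i=22
  [3] ...## => .  t=0,i=13
  [2] ...#. => #  t=2,i=2
  [1] ....# => #  t=0,i=12
  [0] ..... => .  t=3,i=22
  bits 11100101110110000011000001100110 = 3856150630

3856150630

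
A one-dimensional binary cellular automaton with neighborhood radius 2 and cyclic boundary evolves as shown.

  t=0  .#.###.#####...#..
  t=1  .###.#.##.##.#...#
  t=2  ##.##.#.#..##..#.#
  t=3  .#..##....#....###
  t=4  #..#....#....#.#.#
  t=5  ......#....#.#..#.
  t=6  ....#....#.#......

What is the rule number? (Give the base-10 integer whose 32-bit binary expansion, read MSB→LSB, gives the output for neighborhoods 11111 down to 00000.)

1955244194

  ##### -> .   bit 31 = 0  t=0,i=9
  ####. -> #   bit 30 = 1  t=0,i=10
  ###.# -> #   bit 29 = 1  t=0,i=5
  ###.. -> #   bit 28 = 1  t=0,i=11
  ##.## -> .   bit 27 = 0  t=0,i=6
  ##.#. -> #   bit 26 = 1  t=1,i=4
  ##..# -> .   bit 25 = 0  t=2,i=13
  ##... -> .   bit 24 = 0  t=0,i=12
  #.### -> #   bit 23 = 1  t=0,i=3
  #.##. -> .   bit 22 = 0  t=1,i=7
  #.#.# -> .   bit 21 = 0  t=1,i=5
  #.#.. -> .   bit 20 = 0  t=1,i=13
  #..## -> #   bit 19 = 1  t=2,i=10
  #..#. -> .   bit 18 = 0  t=2,i=14
  #...# -> #   bit 17 = 1  t=0,i=13
  #.... -> .   bit 16 = 0  t=3,i=7
  .#### -> #   bit 15 = 1  t=0,i=8
  .###. -> .   bit 14 = 0  t=0,i=4
  .##.# -> #   bit 13 = 1  t=1,i=8
  .##.. -> .   bit 12 = 0  t=2,i=12
  .#.## -> #   bit 11 = 1  t=0,i=2
  .#.#. -> .   bit 10 = 0  t=2,i=7
  .#..# -> .   bit 9 = 0  t=2,i=9
  .#... -> .   bit 8 = 0  t=0,i=16
  ..### -> #   bit 7 = 1  t=3,i=15
  ..##. -> .   bit 6 = 0  t=2,i=11
  ..#.# -> #   bit 5 = 1  t=0,i=1
  ..#.. -> .   bit 4 = 0  t=0,i=15
  ...## -> .   bit 3 = 0  t=3,i=14
  ...#. -> .   bit 2 = 0  t=0,i=0
  ....# -> #   bit 1 = 1  t=3,i=8
  ..... -> .   bit 0 = 0  t=5,i=1
  bits 01110100100010101010100010100010 = 1955244194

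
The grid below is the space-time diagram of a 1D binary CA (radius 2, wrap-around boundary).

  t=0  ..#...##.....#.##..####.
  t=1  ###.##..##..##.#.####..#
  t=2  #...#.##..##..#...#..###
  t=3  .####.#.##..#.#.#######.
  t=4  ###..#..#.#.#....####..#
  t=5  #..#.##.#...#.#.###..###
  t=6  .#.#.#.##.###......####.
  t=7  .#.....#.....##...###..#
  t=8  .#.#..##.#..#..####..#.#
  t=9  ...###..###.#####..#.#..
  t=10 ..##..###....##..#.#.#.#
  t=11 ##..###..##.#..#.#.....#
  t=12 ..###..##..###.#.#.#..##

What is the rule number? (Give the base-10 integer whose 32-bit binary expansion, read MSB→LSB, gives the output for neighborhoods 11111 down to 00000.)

2270921404

  ##### -> #   bit 31 = 1  t=3,i=18
  ####. -> .   bit 30 = 0  t=0,i=21
  ###.# -> .   bit 29 = 0  t=1,i=2
  ###.. -> .   bit 28 = 0  t=0,i=22
  ##.## -> .   bit 27 = 0  t=1,i=3
  ##.#. -> #   bit 26 = 1  t=1,i=14
  ##..# -> #   bit 25 = 1  t=0,i=17
  ##... -> #   bit 24 = 1  t=0,i=8
  #.### -> .   bit 23 = 0  t=1,i=17
  #.##. -> #   bit 22 = 1  t=0,i=15
  #.#.# -> .   bit 21 = 0  t=1,i=15
  #.#.. -> #   bit 20 = 1  t=4,i=12
  #..## -> #   bit 19 = 1  t=0,i=18
  #..#. -> .   bit 18 = 0  t=2,i=13
  #...# -> #   bit 17 = 1  t=0,i=0
  #.... -> #   bit 16 = 1  t=0,i=9
  .#### -> #   bit 15 = 1  t=0,i=20
  .###. -> .   bit 14 = 0  t=5,i=17
  .##.# -> .   bit 13 = 0  t=1,i=13
  .##.. -> .   bit 12 = 0  t=0,i=7
  .#.## -> .   bit 11 = 0  t=0,i=14
  .#.#. -> .   bit 10 = 0  t=3,i=13
  .#..# -> #   bit 9 = 1  t=2,i=19
  .#... -> .   bit 8 = 0  t=0,i=3
  ..### -> #   bit 7 = 1  t=0,i=19
  ..##. -> .   bit 6 = 0  t=0,i=6
  ..#.# -> #   bit 5 = 1  t=0,i=13
  ..#.. -> #   bit 4 = 1  t=0,i=2
  ...## -> #   bit 3 = 1  t=0,i=5
  ...#. -> #   bit 2 = 1  t=0,i=1
  ....# -> .   bit 1 = 0  t=0,i=11
  ..... -> .   bit 0 = 0  t=0,i=10
  bits 10000111010110111000001010111100 = 2270921404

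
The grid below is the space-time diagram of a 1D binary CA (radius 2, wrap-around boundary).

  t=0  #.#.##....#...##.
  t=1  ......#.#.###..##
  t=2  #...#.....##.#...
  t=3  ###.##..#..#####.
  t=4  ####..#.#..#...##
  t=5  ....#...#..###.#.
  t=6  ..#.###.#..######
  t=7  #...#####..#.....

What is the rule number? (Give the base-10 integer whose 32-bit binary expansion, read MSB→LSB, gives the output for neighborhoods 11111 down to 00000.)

  #####|.  b31=0 t=3,i=13
  ####.|.  b30=0 t=3,i=14
  ###.#|#  b29=1 t=3,i=2
  ###..|.  b28=0 t=1,i=12
  ##.##|#  b27=1 t=3,i=3
  ##.#.|#  b26=1 t=0,i=16
  ##..#|#  b25=1 t=1,i=13
  ##...|#  b24=1 t=0,i=6
  #.###|#  b23=1 t=1,i=10
  #.##.|.  b22=0 t=0,i=4
  #.#.#|.  b21=0 t=0,i=0
  #.#..|#  b20=1 t=2,i=13
  #..##|.  b19=0 t=1,i=14
  #..#.|.  b18=0 t=3,i=7
  #...#|#  b17=1 t=0,i=12
  #....|.  b16=0 t=0,i=7
  .####|.  b15=0 t=3,i=12
  .###.|#  b14=1 t=1,i=11
  .##.#|#  b13=1 t=0,i=15
  .##..|.  b12=0 t=0,i=5
  .#.##|.  b11=0 t=0,i=3
  .#.#.|.  b10=0 t=0,i=1
  .#..#|.  b9=0 t=3,i=9
  .#...|#  b8=1 t=0,i=11
  ..###|#  b7=1 t=3,i=11
  ..##.|.  b6=0 t=0,i=14
  ..#.#|.  b5=0 t=1,i=6
  ..#..|#  b4=1 t=0,i=10
  ...##|.  b3=0 t=0,i=13
  ...#.|.  b2=0 t=0,i=9
  ....#|#  b1=1 t=0,i=8
  .....|.  b0=0 t=1,i=2
  bits 00101111100100100110000110010010 = 798122386

798122386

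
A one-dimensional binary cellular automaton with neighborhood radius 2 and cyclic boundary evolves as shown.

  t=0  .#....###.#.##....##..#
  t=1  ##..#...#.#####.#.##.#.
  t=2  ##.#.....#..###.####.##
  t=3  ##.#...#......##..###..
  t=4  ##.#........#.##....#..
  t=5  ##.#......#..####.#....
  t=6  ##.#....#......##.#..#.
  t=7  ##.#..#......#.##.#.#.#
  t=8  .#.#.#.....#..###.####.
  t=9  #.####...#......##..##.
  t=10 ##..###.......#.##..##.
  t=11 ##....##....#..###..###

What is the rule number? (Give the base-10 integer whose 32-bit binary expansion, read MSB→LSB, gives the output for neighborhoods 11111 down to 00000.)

4185144386

  ##### -> #   bit 31 = 1  t=1,i=12
  ####. -> #   bit 30 = 1  t=1,i=13
  ###.# -> #   bit 29 = 1  t=0,i=8
  ###.. -> #   bit 28 = 1  t=3,i=20
  ##.## -> #   bit 27 = 1  t=2,i=15
  ##.#. -> .   bit 26 = 0  t=0,i=9
  ##..# -> .   bit 25 = 0  t=0,i=20
  ##... -> #   bit 24 = 1  t=0,i=14
  #.### -> .   bit 23 = 0  t=1,i=10
  #.##. -> #   bit 22 = 1  t=0,i=12
  #.#.# -> #   bit 21 = 1  t=0,i=10
  #.#.. -> #   bit 20 = 1  t=0,i=1
  #..## -> .   bit 19 = 0  t=2,i=11
  #..#. -> #   bit 18 = 1  t=0,i=21
  #...# -> .   bit 17 = 0  t=1,i=6
  #.... -> .   bit 16 = 0  t=0,i=3
  .#### -> .   bit 15 = 0  t=1,i=11
  .###. -> .   bit 14 = 0  t=0,i=7
  .##.# -> #   bit 13 = 1  t=1,i=19
  .##.. -> #   bit 12 = 1  t=0,i=13
  .#.## -> #   bit 11 = 1  t=0,i=11
  .#.#. -> #   bit 10 = 1  t=0,i=0
  .#..# -> .   bit 9 = 0  t=2,i=10
  .#... -> .   bit 8 = 0  t=0,i=2
  ..### -> .   bit 7 = 0  t=0,i=6
  ..##. -> #   bit 6 = 1  t=0,i=18
  ..#.# -> .   bit 5 = 0  t=0,i=22
  ..#.. -> .   bit 4 = 0  t=1,i=4
  ...## -> .   bit 3 = 0  t=0,i=5
  ...#. -> .   bit 2 = 0  t=1,i=7
  ....# -> #   bit 1 = 1  t=0,i=4
  ..... -> .   bit 0 = 0  t=2,i=6
  bits 11111001011101000011110001000010 = 4185144386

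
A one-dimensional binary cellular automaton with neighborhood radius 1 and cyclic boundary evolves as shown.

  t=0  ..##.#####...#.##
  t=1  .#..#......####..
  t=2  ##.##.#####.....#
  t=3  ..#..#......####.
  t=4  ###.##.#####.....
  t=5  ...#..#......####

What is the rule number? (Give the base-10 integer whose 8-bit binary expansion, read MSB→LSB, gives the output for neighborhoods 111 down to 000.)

  ### -> .   bit 7 = 0  t=0,i=6
  ##. -> .   bit 6 = 0  t=0,i=3
  #.# -> #   bit 5 = 1  t=0,i=4
  #.. -> .   bit 4 = 0  t=0,i=0
  .## -> .   bit 3 = 0  t=0,i=2
  .#. -> #   bit 2 = 1  t=0,i=13
  ..# -> #   bit 1 = 1  t=0,i=1
  ... -> #   bit 0 = 1  t=0,i=11
  bits 00100111 = 39

39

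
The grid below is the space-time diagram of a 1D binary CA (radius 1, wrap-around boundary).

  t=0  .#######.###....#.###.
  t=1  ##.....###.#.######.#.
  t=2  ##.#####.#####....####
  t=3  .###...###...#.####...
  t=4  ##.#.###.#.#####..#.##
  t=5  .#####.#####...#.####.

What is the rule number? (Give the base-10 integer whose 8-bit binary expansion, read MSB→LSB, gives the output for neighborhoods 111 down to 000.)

111

  ### -> .   bit 7 = 0  t=0,i=2
  ##. -> #   bit 6 = 1  t=0,i=7
  #.# -> #   bit 5 = 1  t=0,i=8
  #.. -> .   bit 4 = 0  t=0,i=12
  .## -> #   bit 3 = 1  t=0,i=1
  .#. -> #   bit 2 = 1  t=0,i=16
  ..# -> #   bit 1 = 1  t=0,i=0
  ... -> #   bit 0 = 1  t=0,i=13
  bits 01101111 = 111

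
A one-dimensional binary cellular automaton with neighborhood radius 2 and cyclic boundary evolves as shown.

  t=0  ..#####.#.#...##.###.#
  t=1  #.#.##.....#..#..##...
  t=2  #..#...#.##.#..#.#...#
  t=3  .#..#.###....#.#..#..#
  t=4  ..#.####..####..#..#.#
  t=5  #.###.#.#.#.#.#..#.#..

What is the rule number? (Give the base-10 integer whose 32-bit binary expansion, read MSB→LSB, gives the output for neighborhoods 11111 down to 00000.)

3263253478

  [31] ##### => #  t=0,i=4
  [30] ####. => #  t=0,i=5
  [29] ###.# => .  t=0,i=6
  [28] ###.. => .  t=3,i=8
  [27] ##.## => .  t=0,i=16
  [26] ##.#. => .  t=0,i=7
  [25] ##..# => #  t=2,i=1
  [24] ##... => .  t=1,i=6
  [23] #.### => #  t=0,i=17
  [22] #.##. => .  t=1,i=4
  [21] #.#.# => .  t=0,i=8
  [20] #.#.. => .  t=0,i=10
  [19] #..## => .  t=0,i=1
  [18] #..#. => .  t=1,i=13
  [17] #...# => .  t=0,i=12
  [16] #.... => #  t=1,i=7
  [15] .#### => .  t=0,i=3
  [14] .###. => #  t=0,i=18
  [13] .##.# => .  t=0,i=15
  [12] .##.. => .  t=1,i=5
  [11] .#.## => #  t=1,i=3
  [10] .#.#. => .  t=0,i=9
  [9] .#..# => #  t=0,i=0
  [8] .#... => #  t=0,i=11
  [7] ..### => #  t=0,i=2
  [6] ..##. => #  t=0,i=14
  [5] ..#.# => #  t=1,i=0
  [4] ..#.. => .  t=1,i=11
  [3] ...## => .  t=0,i=13
  [2] ...#. => #  t=1,i=10
  [1] ....# => #  t=1,i=9
  [0] ..... => .  t=1,i=8
  bits 11000010100000010100101111100110 = 3263253478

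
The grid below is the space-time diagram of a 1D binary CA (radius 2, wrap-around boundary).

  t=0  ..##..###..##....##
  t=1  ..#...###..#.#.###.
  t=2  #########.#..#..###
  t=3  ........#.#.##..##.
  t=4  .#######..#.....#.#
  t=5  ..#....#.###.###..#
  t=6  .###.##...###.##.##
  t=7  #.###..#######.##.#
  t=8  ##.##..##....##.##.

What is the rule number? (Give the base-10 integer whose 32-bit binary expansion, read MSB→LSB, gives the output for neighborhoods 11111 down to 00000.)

959898079

  ##### -> .   bit 31 = 0  t=2,i=0
  ####. -> .   bit 30 = 0  t=2,i=7
  ###.# -> #   bit 29 = 1  t=2,i=8
  ###.. -> #   bit 28 = 1  t=0,i=8
  ##.## -> #   bit 27 = 1  t=5,i=12
  ##.#. -> .   bit 26 = 0  t=2,i=9
  ##..# -> .   bit 25 = 0  t=0,i=0
  ##... -> #   bit 24 = 1  t=0,i=13
  #.### -> .   bit 23 = 0  t=1,i=15
  #.##. -> .   bit 22 = 0  t=3,i=12
  #.#.# -> #   bit 21 = 1  t=1,i=13
  #.#.. -> #   bit 20 = 1  t=2,i=10
  #..## -> .   bit 19 = 0  t=0,i=1
  #..#. -> #   bit 18 = 1  t=1,i=10
  #...# -> #   bit 17 = 1  t=1,i=0
  #.... -> .   bit 16 = 0  t=0,i=14
  .#### -> #   bit 15 = 1  t=2,i=17
  .###. -> #   bit 14 = 1  t=0,i=7
  .##.# -> #   bit 13 = 1  t=6,i=15
  .##.. -> .   bit 12 = 0  t=0,i=3
  .#.## -> .   bit 11 = 0  t=1,i=14
  .#.#. -> .   bit 10 = 0  t=1,i=12
  .#..# -> .   bit 9 = 0  t=2,i=11
  .#... -> #   bit 8 = 1  t=1,i=3
  ..### -> #   bit 7 = 1  t=0,i=6
  ..##. -> #   bit 6 = 1  t=0,i=2
  ..#.# -> .   bit 5 = 0  t=1,i=11
  ..#.. -> #   bit 4 = 1  t=1,i=2
  ...## -> #   bit 3 = 1  t=0,i=16
  ...#. -> #   bit 2 = 1  t=1,i=1
  ....# -> #   bit 1 = 1  t=0,i=15
  ..... -> #   bit 0 = 1  t=3,i=1
  bits 00111001001101101110000111011111 = 959898079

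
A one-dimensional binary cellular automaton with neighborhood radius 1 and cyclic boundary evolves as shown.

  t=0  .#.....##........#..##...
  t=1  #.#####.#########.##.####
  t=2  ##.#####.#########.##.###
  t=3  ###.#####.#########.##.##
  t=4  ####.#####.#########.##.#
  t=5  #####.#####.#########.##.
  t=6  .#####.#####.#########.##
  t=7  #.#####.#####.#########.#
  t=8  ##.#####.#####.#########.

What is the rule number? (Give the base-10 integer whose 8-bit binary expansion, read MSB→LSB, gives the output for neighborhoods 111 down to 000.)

243

  nb ###: next=#  (t=1,i=3, bit7=1)
  nb ##.: next=#  (t=0,i=8, bit6=1)
  nb #.#: next=#  (t=1,i=1, bit5=1)
  nb #..: next=#  (t=0,i=2, bit4=1)
  nb .##: next=.  (t=0,i=7, bit3=0)
  nb .#.: next=.  (t=0,i=1, bit2=0)
  nb ..#: next=#  (t=0,i=0, bit1=1)
  nb ...: next=#  (t=0,i=3, bit0=1)
  bits 11110011 = 243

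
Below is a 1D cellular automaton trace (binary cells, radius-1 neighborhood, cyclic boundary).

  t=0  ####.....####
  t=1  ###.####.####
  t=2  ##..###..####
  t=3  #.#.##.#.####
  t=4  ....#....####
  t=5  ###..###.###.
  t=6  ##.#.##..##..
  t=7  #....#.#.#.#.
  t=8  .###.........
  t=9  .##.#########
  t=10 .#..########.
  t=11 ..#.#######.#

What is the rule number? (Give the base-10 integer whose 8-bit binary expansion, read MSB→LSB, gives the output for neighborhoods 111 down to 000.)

153

  [7] ### => #  t=0,i=0
  [6] ##. => .  t=0,i=3
  [5] #.# => .  t=1,i=3
  [4] #.. => #  t=0,i=4
  [3] .## => #  t=0,i=9
  [2] .#. => .  t=3,i=2
  [1] ..# => .  t=0,i=8
  [0] ... => #  t=0,i=5
  bits 10011001 = 153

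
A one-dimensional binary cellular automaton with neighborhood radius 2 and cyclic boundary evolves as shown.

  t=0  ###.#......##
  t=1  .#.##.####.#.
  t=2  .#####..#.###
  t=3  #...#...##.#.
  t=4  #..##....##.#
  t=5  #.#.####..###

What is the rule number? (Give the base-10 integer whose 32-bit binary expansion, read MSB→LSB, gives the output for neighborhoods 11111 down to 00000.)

1297710775

  ##### -> .   bit 31 = 0  t=0,i=0
  ####. -> #   bit 30 = 1  t=0,i=1
  ###.# -> .   bit 29 = 0  t=0,i=2
  ###.. -> .   bit 28 = 0  t=2,i=5
  ##.## -> #   bit 27 = 1  t=1,i=5
  ##.#. -> #   bit 26 = 1  t=0,i=3
  ##..# -> .   bit 25 = 0  t=2,i=6
  ##... -> #   bit 24 = 1  t=4,i=5
  #.### -> .   bit 23 = 0  t=1,i=6
  #.##. -> #   bit 22 = 1  t=1,i=3
  #.#.# -> .   bit 21 = 0  t=3,i=11
  #.#.. -> #   bit 20 = 1  t=0,i=4
  #..## -> #   bit 19 = 1  t=4,i=2
  #..#. -> .   bit 18 = 0  t=1,i=0
  #...# -> .   bit 17 = 0  t=3,i=2
  #.... -> #   bit 16 = 1  t=0,i=6
  .#### -> .   bit 15 = 0  t=0,i=12
  .###. -> #   bit 14 = 1  t=2,i=11
  .##.# -> #   bit 13 = 1  t=1,i=4
  .##.. -> #   bit 12 = 1  t=4,i=0
  .#.## -> #   bit 11 = 1  t=1,i=2
  .#.#. -> #   bit 10 = 1  t=3,i=12
  .#..# -> #   bit 9 = 1  t=1,i=12
  .#... -> .   bit 8 = 0  t=0,i=5
  ..### -> #   bit 7 = 1  t=0,i=11
  ..##. -> .   bit 6 = 0  t=3,i=8
  ..#.# -> #   bit 5 = 1  t=1,i=1
  ..#.. -> #   bit 4 = 1  t=3,i=4
  ...## -> .   bit 3 = 0  t=0,i=10
  ...#. -> #   bit 2 = 1  t=3,i=3
  ....# -> #   bit 1 = 1  t=0,i=9
  ..... -> #   bit 0 = 1  t=0,i=7
  bits 01001101010110010111111010110111 = 1297710775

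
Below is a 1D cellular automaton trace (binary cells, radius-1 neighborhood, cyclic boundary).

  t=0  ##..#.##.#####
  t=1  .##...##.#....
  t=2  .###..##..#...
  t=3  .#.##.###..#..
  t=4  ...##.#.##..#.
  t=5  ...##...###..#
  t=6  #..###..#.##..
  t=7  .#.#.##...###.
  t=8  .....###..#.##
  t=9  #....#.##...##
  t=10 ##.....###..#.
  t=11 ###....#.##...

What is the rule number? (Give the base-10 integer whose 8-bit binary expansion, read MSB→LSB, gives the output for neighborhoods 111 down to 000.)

88

  ###|.  b7=0 t=0,i=0
  ##.|#  b6=1 t=0,i=1
  #.#|.  b5=0 t=0,i=5
  #..|#  b4=1 t=0,i=2
  .##|#  b3=1 t=0,i=6
  .#.|.  b2=0 t=0,i=4
  ..#|.  b1=0 t=0,i=3
  ...|.  b0=0 t=1,i=4
  bits 01011000 = 88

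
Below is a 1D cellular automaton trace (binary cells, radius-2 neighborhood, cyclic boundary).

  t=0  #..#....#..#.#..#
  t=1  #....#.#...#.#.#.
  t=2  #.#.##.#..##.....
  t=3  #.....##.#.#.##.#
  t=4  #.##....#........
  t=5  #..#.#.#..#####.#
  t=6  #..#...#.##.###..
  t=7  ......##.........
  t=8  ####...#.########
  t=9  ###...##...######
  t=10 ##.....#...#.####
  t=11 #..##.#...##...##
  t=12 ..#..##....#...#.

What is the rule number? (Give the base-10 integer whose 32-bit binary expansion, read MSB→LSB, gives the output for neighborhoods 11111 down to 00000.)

3826847909

  #####|#  b31=1 t=5,i=12
  ####.|#  b30=1 t=5,i=13
  ###.#|#  b29=1 t=5,i=14
  ###..|.  b28=0 t=6,i=14
  ##.##|.  b27=0 t=3,i=15
  ##.#.|#  b26=1 t=2,i=6
  ##..#|.  b25=0 t=0,i=1
  ##...|.  b24=0 t=2,i=12
  #.###|.  b23=0 t=6,i=12
  #.##.|.  b22=0 t=2,i=4
  #.#.#|.  b21=0 t=1,i=13
  #.#..|#  b20=1 t=0,i=13
  #..##|#  b19=1 t=0,i=15
  #..#.|.  b18=0 t=0,i=2
  #...#|.  b17=0 t=1,i=9
  #....|#  b16=1 t=0,i=5
  .####|.  b15=0 t=5,i=11
  .###.|.  b14=0 t=6,i=13
  .##.#|.  b13=0 t=2,i=5
  .##..|#  b12=1 t=0,i=0
  .#.##|.  b11=0 t=2,i=3
  .#.#.|.  b10=0 t=0,i=12
  .#..#|.  b9=0 t=0,i=9
  .#...|.  b8=0 t=0,i=4
  ..###|#  b7=1 t=5,i=10
  ..##.|.  b6=0 t=0,i=16
  ..#.#|#  b5=1 t=0,i=11
  ..#..|.  b4=0 t=0,i=3
  ...##|.  b3=0 t=3,i=5
  ...#.|#  b2=1 t=0,i=7
  ....#|.  b1=0 t=0,i=6
  .....|#  b0=1 t=2,i=14
  bits 11100100000110010001000010100101 = 3826847909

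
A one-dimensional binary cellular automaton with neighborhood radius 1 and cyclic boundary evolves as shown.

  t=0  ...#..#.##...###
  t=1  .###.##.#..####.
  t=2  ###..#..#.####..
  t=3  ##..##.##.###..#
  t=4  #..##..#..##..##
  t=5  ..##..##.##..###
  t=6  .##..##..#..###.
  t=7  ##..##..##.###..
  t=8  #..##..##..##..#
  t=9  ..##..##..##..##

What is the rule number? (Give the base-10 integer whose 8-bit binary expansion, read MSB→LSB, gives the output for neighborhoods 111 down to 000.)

  ### -> #   bit 7 = 1  t=0,i=14
  ##. -> .   bit 6 = 0  t=0,i=9
  #.# -> .   bit 5 = 0  t=0,i=7
  #.. -> .   bit 4 = 0  t=0,i=0
  .## -> #   bit 3 = 1  t=0,i=8
  .#. -> #   bit 2 = 1  t=0,i=3
  ..# -> #   bit 1 = 1  t=0,i=2
  ... -> #   bit 0 = 1  t=0,i=1
  bits 10001111 = 143

143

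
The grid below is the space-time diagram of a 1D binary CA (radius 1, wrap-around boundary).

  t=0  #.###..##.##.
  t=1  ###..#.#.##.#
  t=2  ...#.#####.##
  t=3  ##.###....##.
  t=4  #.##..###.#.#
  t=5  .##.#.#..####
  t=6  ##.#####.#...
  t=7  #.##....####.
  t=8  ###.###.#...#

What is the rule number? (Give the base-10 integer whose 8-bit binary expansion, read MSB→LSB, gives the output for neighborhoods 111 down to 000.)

  ###|.  b7=0 t=0,i=3
  ##.|.  b6=0 t=0,i=4
  #.#|#  b5=1 t=0,i=1
  #..|#  b4=1 t=0,i=5
  .##|#  b3=1 t=0,i=2
  .#.|#  b2=1 t=0,i=0
  ..#|.  b1=0 t=0,i=6
  ...|#  b0=1 t=2,i=1
  bits 00111101 = 61

61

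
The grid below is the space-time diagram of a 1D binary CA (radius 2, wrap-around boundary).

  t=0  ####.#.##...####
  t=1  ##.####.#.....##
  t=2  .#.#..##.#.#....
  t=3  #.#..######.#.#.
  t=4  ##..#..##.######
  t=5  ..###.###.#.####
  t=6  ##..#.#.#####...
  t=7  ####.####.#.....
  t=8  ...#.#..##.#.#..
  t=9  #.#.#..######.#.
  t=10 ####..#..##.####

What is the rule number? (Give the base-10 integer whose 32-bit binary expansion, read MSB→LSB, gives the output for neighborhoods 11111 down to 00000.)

  ##### -> #   bit 31 = 1  t=0,i=0
  ####. -> .   bit 30 = 0  t=0,i=2
  ###.# -> #   bit 29 = 1  t=0,i=3
  ###.. -> .   bit 28 = 0  t=4,i=1
  ##.## -> .   bit 27 = 0  t=1,i=2
  ##.#. -> #   bit 26 = 1  t=0,i=4
  ##..# -> #   bit 25 = 1  t=4,i=2
  ##... -> .   bit 24 = 0  t=0,i=9
  #.### -> #   bit 23 = 1  t=1,i=3
  #.##. -> .   bit 22 = 0  t=0,i=7
  #.#.# -> #   bit 21 = 1  t=0,i=5
  #.#.. -> .   bit 20 = 0  t=1,i=8
  #..## -> #   bit 19 = 1  t=2,i=5
  #..#. -> #   bit 18 = 1  t=4,i=3
  #...# -> .   bit 17 = 0  t=0,i=10
  #.... -> .   bit 16 = 0  t=1,i=10
  .#### -> .   bit 15 = 0  t=0,i=13
  .###. -> .   bit 14 = 0  t=5,i=3
  .##.# -> #   bit 13 = 1  t=2,i=7
  .##.. -> #   bit 12 = 1  t=0,i=8
  .#.## -> #   bit 11 = 1  t=0,i=6
  .#.#. -> #   bit 10 = 1  t=2,i=2
  .#..# -> .   bit 9 = 0  t=2,i=4
  .#... -> #   bit 8 = 1  t=1,i=9
  ..### -> .   bit 7 = 0  t=0,i=12
  ..##. -> #   bit 6 = 1  t=2,i=6
  ..#.# -> .   bit 5 = 0  t=2,i=1
  ..#.. -> #   bit 4 = 1  t=4,i=4
  ...## -> .   bit 3 = 0  t=0,i=11
  ...#. -> #   bit 2 = 1  t=2,i=0
  ....# -> .   bit 1 = 0  t=1,i=12
  ..... -> #   bit 0 = 1  t=1,i=11
  bits 10100110101011000011110101010101 = 2796305749

2796305749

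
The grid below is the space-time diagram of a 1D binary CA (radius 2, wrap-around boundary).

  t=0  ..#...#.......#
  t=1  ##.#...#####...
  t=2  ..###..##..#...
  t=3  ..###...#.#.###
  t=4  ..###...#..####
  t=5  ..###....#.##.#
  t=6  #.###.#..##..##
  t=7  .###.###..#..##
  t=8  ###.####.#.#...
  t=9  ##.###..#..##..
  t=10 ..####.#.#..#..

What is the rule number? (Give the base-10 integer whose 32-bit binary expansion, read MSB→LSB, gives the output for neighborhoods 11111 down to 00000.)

  [31] ##### => .  t=1,i=9
  [30] ####. => .  t=1,i=10
  [29] ###.# => .  t=6,i=0
  [28] ###.. => #  t=1,i=11
  [27] ##.## => #  t=6,i=1
  [26] ##.#. => #  t=1,i=2
  [25] ##..# => .  t=2,i=5
  [24] ##... => .  t=1,i=12
  [23] #.### => #  t=3,i=12
  [22] #.##. => .  t=5,i=11
  [21] #.#.# => .  t=3,i=10
  [20] #.#.. => #  t=1,i=3
  [19] #..## => .  t=2,i=6
  [18] #..#. => #  t=0,i=1
  [17] #...# => .  t=0,i=4
  [16] #.... => #  t=0,i=8
  [15] .#### => #  t=1,i=8
  [14] .###. => #  t=2,i=3
  [13] .##.# => .  t=1,i=1
  [12] .##.. => #  t=2,i=8
  [11] .#.## => #  t=3,i=11
  [10] .#.#. => .  t=3,i=9
  [9] .#..# => #  t=0,i=0
  [8] .#... => #  t=0,i=3
  [7] ..### => #  t=1,i=7
  [6] ..##. => .  t=1,i=0
  [5] ..#.# => #  t=3,i=8
  [4] ..#.. => .  t=0,i=2
  [3] ...## => .  t=1,i=6
  [2] ...#. => .  t=0,i=5
  [1] ....# => .  t=0,i=12
  [0] ..... => #  t=0,i=9
  bits 00011100100101011101101110100001 = 479583137

479583137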